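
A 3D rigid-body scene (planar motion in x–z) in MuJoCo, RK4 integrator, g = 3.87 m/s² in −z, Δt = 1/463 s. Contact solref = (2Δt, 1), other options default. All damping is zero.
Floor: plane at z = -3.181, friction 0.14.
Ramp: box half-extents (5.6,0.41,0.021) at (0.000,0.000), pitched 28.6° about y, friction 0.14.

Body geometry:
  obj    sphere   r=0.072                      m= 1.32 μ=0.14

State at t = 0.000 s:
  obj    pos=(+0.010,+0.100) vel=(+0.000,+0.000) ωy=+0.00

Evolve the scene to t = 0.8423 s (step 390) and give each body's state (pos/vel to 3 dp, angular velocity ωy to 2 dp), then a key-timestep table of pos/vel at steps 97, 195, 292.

State at t = 0.8423 s:
  obj    pos=(+0.442,-0.135) vel=(+1.021,-0.561) ωy=+13.73

Key-timestep trajectory:
   step    t(s)  obj.x    obj.z    obj.vx   obj.vz 
     97  0.2095   +0.038  +0.085  +0.257  -0.141
    195  0.4212   +0.119  +0.041  +0.512  -0.284
    292  0.6307   +0.253  -0.032  +0.766  -0.418


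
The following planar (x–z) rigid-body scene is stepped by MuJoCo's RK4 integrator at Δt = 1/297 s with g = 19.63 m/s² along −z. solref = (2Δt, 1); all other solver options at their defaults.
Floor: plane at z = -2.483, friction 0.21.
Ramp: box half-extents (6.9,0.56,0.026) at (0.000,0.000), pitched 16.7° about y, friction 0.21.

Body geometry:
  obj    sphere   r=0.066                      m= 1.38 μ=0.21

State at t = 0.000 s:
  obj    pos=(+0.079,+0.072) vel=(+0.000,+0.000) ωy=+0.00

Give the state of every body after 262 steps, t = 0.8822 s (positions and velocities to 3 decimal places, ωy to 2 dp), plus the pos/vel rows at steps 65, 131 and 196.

State at t = 0.8822 s:
  obj    pos=(+1.581,-0.378) vel=(+3.405,-1.021) ωy=+53.85

Key-timestep trajectory:
   step    t(s)  obj.x    obj.z    obj.vx   obj.vz 
     65  0.2189   +0.172  +0.045  +0.845  -0.253
    131  0.4411   +0.455  -0.040  +1.702  -0.511
    196  0.6599   +0.920  -0.180  +2.547  -0.764


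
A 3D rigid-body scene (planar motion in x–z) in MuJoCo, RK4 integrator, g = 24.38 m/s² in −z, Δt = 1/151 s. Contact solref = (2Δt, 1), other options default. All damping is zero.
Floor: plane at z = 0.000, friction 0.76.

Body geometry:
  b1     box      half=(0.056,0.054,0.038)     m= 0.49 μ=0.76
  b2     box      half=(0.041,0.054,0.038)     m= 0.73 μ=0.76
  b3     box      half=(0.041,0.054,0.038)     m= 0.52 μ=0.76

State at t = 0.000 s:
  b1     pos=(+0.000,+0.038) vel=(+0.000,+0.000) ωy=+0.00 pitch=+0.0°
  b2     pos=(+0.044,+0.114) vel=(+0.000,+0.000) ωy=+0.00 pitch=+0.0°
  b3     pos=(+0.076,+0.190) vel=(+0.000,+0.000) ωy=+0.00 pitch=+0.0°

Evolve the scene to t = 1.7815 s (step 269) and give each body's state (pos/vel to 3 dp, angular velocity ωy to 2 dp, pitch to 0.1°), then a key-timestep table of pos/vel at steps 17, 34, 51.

State at t = 1.7815 s:
  b1     pos=(+0.000,+0.038) vel=(+0.000,+0.000) ωy=+0.00 pitch=+0.0°
  b2     pos=(+0.100,+0.041) vel=(+0.000,+0.000) ωy=+0.00 pitch=+90.0°
  b3     pos=(+0.206,+0.041) vel=(+0.000,+0.000) ωy=+0.00 pitch=+90.0°

Key-timestep trajectory:
   step    t(s)  b1.x    b1.z    b1.vx   b1.vz   b2.x    b2.z    b2.vx   b2.vz   b3.x    b3.z    b3.vx   b3.vz 
     17  0.1126   +0.000  +0.038  -0.001  +0.000   +0.047  +0.114  +0.051  +0.013   +0.084  +0.188  +0.148  -0.036
     34  0.2252   +0.000  +0.038  -0.004  +0.000   +0.062  +0.115  +0.287  -0.040   +0.124  +0.169  +0.668  -0.474
     51  0.3377   +0.000  +0.038  +0.000  +0.000   +0.109  +0.039  -0.004  -0.699   +0.208  +0.034  +0.028  +0.184


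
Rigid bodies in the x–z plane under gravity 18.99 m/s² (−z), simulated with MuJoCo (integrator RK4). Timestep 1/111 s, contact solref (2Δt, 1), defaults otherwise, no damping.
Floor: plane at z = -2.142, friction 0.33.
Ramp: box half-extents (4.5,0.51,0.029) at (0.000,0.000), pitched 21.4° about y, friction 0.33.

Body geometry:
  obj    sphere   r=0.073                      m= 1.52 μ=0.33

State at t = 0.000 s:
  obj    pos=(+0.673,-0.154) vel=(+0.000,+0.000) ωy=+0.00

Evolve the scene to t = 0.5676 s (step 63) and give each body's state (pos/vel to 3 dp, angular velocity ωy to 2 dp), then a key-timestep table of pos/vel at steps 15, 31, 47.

State at t = 0.5676 s:
  obj    pos=(+1.415,-0.445) vel=(+2.615,-1.025) ωy=+38.46

Key-timestep trajectory:
   step    t(s)  obj.x    obj.z    obj.vx   obj.vz 
     15  0.1351   +0.715  -0.171  +0.623  -0.244
     31  0.2793   +0.853  -0.225  +1.287  -0.504
     47  0.4234   +1.086  -0.316  +1.951  -0.765


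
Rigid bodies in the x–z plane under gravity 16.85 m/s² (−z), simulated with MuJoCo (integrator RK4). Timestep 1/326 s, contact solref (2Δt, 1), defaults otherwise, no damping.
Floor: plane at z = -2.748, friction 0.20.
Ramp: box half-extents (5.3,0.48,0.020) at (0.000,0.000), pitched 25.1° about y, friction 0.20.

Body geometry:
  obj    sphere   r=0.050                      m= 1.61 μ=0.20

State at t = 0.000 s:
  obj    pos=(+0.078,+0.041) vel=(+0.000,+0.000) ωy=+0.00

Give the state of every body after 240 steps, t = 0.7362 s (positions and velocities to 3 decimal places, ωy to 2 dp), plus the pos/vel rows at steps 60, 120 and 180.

State at t = 0.7362 s:
  obj    pos=(+1.331,-0.546) vel=(+3.404,-1.595) ωy=+75.16

Key-timestep trajectory:
   step    t(s)  obj.x    obj.z    obj.vx   obj.vz 
     60  0.1840   +0.156  +0.004  +0.851  -0.399
    120  0.3681   +0.391  -0.106  +1.702  -0.797
    180  0.5521   +0.783  -0.289  +2.553  -1.196


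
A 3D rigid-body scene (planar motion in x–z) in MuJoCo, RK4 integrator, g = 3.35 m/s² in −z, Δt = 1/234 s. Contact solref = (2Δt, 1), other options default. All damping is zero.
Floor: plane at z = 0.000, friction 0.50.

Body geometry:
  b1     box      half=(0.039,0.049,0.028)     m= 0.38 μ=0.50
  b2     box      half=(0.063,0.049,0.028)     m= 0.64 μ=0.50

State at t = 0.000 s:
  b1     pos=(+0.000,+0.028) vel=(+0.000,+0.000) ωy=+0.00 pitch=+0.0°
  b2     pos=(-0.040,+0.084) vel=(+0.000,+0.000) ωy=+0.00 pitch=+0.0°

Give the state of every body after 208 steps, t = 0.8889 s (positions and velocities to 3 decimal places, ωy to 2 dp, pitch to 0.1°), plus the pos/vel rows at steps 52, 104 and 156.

State at t = 0.8889 s:
  b1     pos=(+0.000,+0.028) vel=(+0.000,+0.000) ωy=+0.00 pitch=+0.0°
  b2     pos=(-0.100,+0.064) vel=(-0.190,-0.073) ωy=-2.97 pitch=-86.9°

Key-timestep trajectory:
   step    t(s)  b1.x    b1.z    b1.vx   b1.vz   b2.x    b2.z    b2.vx   b2.vz 
     52  0.2222   +0.000  +0.028  +0.000  +0.000   -0.041  +0.084  -0.012  -0.001
    104  0.4444   +0.000  +0.028  +0.000  +0.000   -0.047  +0.083  -0.049  -0.018
    156  0.6667   +0.000  +0.028  +0.000  +0.000   -0.067  +0.068  -0.143  +0.048


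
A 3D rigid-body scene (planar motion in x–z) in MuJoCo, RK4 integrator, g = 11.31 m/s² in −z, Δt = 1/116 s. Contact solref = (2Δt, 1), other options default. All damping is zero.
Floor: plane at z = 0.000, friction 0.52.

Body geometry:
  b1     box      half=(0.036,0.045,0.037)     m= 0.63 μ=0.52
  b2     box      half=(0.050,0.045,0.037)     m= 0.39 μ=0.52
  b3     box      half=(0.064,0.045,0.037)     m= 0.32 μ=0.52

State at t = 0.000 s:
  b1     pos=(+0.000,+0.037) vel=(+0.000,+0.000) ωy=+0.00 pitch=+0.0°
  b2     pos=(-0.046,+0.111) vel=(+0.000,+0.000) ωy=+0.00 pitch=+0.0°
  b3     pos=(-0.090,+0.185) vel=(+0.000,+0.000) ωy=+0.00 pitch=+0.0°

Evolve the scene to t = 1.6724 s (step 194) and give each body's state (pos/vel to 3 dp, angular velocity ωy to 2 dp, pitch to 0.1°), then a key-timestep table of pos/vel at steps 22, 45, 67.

State at t = 1.6724 s:
  b1     pos=(+0.000,+0.037) vel=(+0.000,+0.000) ωy=+0.00 pitch=+0.0°
  b2     pos=(-0.093,+0.050) vel=(+0.000,+0.000) ωy=+0.00 pitch=-90.0°
  b3     pos=(-0.320,+0.037) vel=(+0.000,+0.000) ωy=+0.00 pitch=+180.0°

Key-timestep trajectory:
   step    t(s)  b1.x    b1.z    b1.vx   b1.vz   b2.x    b2.z    b2.vx   b2.vz   b3.x    b3.z    b3.vx   b3.vz 
     22  0.1897   +0.000  +0.037  +0.000  +0.000   -0.071  +0.090  -0.251  -0.454   -0.158  +0.111  -0.582  -1.133
     45  0.3879   +0.000  +0.037  +0.000  +0.000   -0.099  +0.054  +0.173  -0.097   -0.244  +0.073  -0.214  +0.021
     67  0.5776   +0.000  +0.037  +0.000  +0.000   -0.093  +0.050  +0.002  +0.001   -0.295  +0.060  -0.434  -0.285


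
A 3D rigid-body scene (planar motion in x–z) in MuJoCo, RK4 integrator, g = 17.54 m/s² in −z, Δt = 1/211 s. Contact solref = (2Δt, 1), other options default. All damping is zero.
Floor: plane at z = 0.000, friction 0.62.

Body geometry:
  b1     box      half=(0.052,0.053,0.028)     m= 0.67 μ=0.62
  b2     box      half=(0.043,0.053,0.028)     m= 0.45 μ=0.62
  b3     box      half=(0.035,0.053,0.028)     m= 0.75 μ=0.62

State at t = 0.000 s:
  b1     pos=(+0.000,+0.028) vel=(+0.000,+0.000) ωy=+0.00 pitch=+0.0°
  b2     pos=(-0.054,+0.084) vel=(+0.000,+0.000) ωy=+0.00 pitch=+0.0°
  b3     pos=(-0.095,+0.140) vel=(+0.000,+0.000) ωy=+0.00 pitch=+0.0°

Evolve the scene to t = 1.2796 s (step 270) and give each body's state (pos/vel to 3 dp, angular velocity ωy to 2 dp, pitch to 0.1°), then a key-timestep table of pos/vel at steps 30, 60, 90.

State at t = 1.2796 s:
  b1     pos=(+0.000,+0.028) vel=(+0.000,+0.000) ωy=+0.00 pitch=+0.0°
  b2     pos=(-0.092,+0.043) vel=(+0.000,+0.000) ωy=+0.00 pitch=-90.0°
  b3     pos=(-0.246,+0.028) vel=(+0.000,+0.000) ωy=+0.00 pitch=+180.0°

Key-timestep trajectory:
   step    t(s)  b1.x    b1.z    b1.vx   b1.vz   b2.x    b2.z    b2.vx   b2.vz   b3.x    b3.z    b3.vx   b3.vz 
     30  0.1422   +0.000  +0.028  +0.000  +0.000   -0.077  +0.070  -0.308  -0.506   -0.150  +0.072  -0.583  -1.393
     60  0.2844   +0.000  +0.028  +0.000  +0.000   -0.110  +0.050  -0.020  +0.006   -0.215  +0.044  -0.310  -0.043
     90  0.4265   +0.000  +0.028  +0.000  +0.000   -0.089  +0.044  +0.033  +0.051   -0.246  +0.028  +0.001  +0.002


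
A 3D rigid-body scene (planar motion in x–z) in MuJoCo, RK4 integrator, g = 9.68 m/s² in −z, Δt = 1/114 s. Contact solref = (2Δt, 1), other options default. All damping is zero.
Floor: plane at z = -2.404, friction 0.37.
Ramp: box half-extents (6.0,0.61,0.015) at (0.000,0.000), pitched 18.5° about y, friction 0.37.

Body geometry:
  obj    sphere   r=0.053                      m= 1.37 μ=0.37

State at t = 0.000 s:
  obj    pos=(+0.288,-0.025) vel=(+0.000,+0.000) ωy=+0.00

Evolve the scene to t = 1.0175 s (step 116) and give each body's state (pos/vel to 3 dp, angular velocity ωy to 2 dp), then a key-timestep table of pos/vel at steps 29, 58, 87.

State at t = 1.0175 s:
  obj    pos=(+1.365,-0.385) vel=(+2.117,-0.708) ωy=+42.11

Key-timestep trajectory:
   step    t(s)  obj.x    obj.z    obj.vx   obj.vz 
     29  0.2544   +0.355  -0.047  +0.529  -0.177
     58  0.5088   +0.557  -0.115  +1.059  -0.354
     87  0.7632   +0.894  -0.227  +1.588  -0.531


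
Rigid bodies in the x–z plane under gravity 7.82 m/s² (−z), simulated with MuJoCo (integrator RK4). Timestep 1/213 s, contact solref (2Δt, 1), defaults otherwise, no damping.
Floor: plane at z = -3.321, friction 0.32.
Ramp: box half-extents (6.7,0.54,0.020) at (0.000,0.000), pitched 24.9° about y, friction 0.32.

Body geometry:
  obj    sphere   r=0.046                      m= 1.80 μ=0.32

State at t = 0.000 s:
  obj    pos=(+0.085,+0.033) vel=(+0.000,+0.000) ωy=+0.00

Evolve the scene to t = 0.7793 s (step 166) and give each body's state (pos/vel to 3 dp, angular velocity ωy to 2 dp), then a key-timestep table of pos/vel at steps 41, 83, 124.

State at t = 0.7793 s:
  obj    pos=(+0.733,-0.267) vel=(+1.663,-0.772) ωy=+39.84

Key-timestep trajectory:
   step    t(s)  obj.x    obj.z    obj.vx   obj.vz 
     41  0.1925   +0.125  +0.015  +0.411  -0.191
     83  0.3897   +0.247  -0.042  +0.831  -0.386
    124  0.5822   +0.447  -0.135  +1.242  -0.576


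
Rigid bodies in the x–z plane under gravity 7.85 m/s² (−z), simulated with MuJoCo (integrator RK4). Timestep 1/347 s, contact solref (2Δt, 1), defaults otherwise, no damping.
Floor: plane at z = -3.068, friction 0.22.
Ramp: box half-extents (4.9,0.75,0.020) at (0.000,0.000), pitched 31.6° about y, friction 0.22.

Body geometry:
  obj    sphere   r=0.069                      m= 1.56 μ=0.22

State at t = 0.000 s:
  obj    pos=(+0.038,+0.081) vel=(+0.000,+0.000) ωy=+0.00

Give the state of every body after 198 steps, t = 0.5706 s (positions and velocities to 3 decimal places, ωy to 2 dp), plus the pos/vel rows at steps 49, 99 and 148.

State at t = 0.5706 s:
  obj    pos=(+0.446,-0.170) vel=(+1.428,-0.879) ωy=+24.29

Key-timestep trajectory:
   step    t(s)  obj.x    obj.z    obj.vx   obj.vz 
     49  0.1412   +0.063  +0.066  +0.354  -0.217
     99  0.2853   +0.140  +0.018  +0.714  -0.439
    148  0.4265   +0.266  -0.059  +1.067  -0.657


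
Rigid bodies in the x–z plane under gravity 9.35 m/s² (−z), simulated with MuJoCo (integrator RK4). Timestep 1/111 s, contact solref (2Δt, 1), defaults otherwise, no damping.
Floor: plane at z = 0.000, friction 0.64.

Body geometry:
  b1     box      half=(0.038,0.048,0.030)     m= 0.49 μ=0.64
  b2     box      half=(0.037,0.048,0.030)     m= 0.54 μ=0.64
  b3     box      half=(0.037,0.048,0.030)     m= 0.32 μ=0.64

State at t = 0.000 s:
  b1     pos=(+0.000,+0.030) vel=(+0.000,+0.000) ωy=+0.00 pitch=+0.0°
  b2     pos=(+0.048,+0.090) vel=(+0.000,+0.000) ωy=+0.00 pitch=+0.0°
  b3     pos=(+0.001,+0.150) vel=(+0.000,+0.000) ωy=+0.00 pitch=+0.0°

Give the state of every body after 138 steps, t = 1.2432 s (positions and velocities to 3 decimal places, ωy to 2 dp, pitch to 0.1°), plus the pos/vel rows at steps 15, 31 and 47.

State at t = 1.2432 s:
  b1     pos=(+0.000,+0.030) vel=(+0.000,+0.000) ωy=+0.00 pitch=+0.0°
  b2     pos=(+0.086,+0.037) vel=(+0.000,+0.000) ωy=+0.00 pitch=+90.0°
  b3     pos=(-0.086,+0.030) vel=(+0.000,+0.000) ωy=+0.00 pitch=+180.0°

Key-timestep trajectory:
   step    t(s)  b1.x    b1.z    b1.vx   b1.vz   b2.x    b2.z    b2.vx   b2.vz   b3.x    b3.z    b3.vx   b3.vz 
     15  0.1351   +0.000  +0.030  -0.001  +0.001   +0.052  +0.088  +0.094  -0.043   -0.011  +0.137  -0.137  -0.394
     31  0.2793   +0.000  +0.030  +0.000  +0.000   +0.080  +0.040  +0.393  -0.524   -0.052  +0.096  -0.379  -0.161
     47  0.4234   +0.000  +0.030  +0.000  +0.000   +0.084  +0.036  -0.065  -0.003   -0.088  +0.028  +0.255  -0.142


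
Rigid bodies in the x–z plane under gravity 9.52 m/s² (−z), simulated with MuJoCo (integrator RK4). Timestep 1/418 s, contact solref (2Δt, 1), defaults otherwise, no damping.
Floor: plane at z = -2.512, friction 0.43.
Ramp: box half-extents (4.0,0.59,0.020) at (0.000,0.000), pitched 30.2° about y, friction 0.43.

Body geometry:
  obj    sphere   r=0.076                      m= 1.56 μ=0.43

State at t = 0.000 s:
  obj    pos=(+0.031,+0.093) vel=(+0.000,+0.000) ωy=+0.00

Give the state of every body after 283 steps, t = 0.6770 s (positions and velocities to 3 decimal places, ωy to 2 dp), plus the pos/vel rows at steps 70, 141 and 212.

State at t = 0.6770 s:
  obj    pos=(+0.709,-0.301) vel=(+2.002,-1.165) ωy=+30.47

Key-timestep trajectory:
   step    t(s)  obj.x    obj.z    obj.vx   obj.vz 
     70  0.1675   +0.072  +0.069  +0.495  -0.288
    141  0.3373   +0.199  -0.005  +0.997  -0.580
    212  0.5072   +0.411  -0.128  +1.499  -0.873


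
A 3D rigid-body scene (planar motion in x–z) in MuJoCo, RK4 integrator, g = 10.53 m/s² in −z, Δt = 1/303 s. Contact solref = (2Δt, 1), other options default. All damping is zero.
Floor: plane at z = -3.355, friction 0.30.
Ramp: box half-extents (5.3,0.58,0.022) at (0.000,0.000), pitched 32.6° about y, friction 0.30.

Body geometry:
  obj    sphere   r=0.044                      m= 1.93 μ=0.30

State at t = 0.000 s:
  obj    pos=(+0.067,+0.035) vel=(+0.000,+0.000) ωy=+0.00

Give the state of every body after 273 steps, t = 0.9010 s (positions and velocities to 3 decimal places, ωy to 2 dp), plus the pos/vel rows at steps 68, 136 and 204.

State at t = 0.9010 s:
  obj    pos=(+1.453,-0.851) vel=(+3.076,-1.967) ωy=+82.97

Key-timestep trajectory:
   step    t(s)  obj.x    obj.z    obj.vx   obj.vz 
     68  0.2244   +0.153  -0.020  +0.766  -0.490
    136  0.4488   +0.411  -0.185  +1.532  -0.980
    204  0.6733   +0.841  -0.460  +2.299  -1.470


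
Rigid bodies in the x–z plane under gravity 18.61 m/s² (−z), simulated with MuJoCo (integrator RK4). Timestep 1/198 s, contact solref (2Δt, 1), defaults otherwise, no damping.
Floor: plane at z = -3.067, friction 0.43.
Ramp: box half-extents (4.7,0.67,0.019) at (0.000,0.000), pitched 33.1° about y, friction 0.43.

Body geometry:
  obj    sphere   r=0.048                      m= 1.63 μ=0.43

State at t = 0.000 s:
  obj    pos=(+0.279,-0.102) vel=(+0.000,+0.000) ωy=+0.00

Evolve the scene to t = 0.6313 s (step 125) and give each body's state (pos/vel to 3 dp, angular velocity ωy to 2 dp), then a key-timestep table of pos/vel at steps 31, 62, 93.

State at t = 0.6313 s:
  obj    pos=(+1.491,-0.892) vel=(+3.839,-2.503) ωy=+95.46

Key-timestep trajectory:
   step    t(s)  obj.x    obj.z    obj.vx   obj.vz 
     31  0.1566   +0.354  -0.151  +0.952  -0.621
     62  0.3131   +0.577  -0.296  +1.904  -1.241
     93  0.4697   +0.950  -0.539  +2.856  -1.862


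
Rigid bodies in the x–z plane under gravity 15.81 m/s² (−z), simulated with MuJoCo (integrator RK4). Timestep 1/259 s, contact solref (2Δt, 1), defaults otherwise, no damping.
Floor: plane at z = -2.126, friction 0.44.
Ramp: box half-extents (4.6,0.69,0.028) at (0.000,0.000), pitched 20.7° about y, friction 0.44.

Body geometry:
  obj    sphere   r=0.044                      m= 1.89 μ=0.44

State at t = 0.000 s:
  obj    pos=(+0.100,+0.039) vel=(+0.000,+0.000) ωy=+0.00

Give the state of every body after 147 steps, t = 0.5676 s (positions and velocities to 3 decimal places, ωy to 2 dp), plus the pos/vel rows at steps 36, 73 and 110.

State at t = 0.5676 s:
  obj    pos=(+0.702,-0.188) vel=(+2.119,-0.801) ωy=+51.48

Key-timestep trajectory:
   step    t(s)  obj.x    obj.z    obj.vx   obj.vz 
     36  0.1390   +0.136  +0.026  +0.519  -0.196
     73  0.2819   +0.248  -0.017  +1.053  -0.398
    110  0.4247   +0.437  -0.088  +1.586  -0.599


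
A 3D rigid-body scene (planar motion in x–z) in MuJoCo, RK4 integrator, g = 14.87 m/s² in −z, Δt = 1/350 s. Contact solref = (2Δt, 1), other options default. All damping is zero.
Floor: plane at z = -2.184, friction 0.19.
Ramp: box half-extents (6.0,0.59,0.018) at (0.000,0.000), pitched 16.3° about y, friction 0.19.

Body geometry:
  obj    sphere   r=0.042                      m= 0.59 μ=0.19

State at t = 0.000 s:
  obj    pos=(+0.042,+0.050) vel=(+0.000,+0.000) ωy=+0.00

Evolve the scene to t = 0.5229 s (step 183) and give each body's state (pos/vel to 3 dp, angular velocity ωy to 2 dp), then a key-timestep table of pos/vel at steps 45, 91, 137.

State at t = 0.5229 s:
  obj    pos=(+0.433,-0.064) vel=(+1.496,-0.437) ωy=+37.10

Key-timestep trajectory:
   step    t(s)  obj.x    obj.z    obj.vx   obj.vz 
     45  0.1286   +0.066  +0.043  +0.368  -0.108
     91  0.2600   +0.139  +0.022  +0.744  -0.218
    137  0.3914   +0.261  -0.014  +1.120  -0.328


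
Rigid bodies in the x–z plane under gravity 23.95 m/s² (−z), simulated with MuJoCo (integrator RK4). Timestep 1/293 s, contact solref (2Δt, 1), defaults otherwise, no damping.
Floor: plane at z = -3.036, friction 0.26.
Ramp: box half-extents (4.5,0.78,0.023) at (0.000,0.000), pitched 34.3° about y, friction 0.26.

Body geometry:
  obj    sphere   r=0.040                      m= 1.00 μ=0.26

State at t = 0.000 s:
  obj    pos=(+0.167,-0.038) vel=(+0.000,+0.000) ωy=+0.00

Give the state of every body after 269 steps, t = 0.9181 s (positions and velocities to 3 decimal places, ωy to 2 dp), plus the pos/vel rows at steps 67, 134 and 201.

State at t = 0.9181 s:
  obj    pos=(+3.524,-2.328) vel=(+7.312,-4.988) ωy=+221.22

Key-timestep trajectory:
   step    t(s)  obj.x    obj.z    obj.vx   obj.vz 
     67  0.2287   +0.375  -0.180  +1.822  -1.243
    134  0.4573   +1.000  -0.606  +3.643  -2.485
    201  0.6860   +2.041  -1.316  +5.464  -3.727


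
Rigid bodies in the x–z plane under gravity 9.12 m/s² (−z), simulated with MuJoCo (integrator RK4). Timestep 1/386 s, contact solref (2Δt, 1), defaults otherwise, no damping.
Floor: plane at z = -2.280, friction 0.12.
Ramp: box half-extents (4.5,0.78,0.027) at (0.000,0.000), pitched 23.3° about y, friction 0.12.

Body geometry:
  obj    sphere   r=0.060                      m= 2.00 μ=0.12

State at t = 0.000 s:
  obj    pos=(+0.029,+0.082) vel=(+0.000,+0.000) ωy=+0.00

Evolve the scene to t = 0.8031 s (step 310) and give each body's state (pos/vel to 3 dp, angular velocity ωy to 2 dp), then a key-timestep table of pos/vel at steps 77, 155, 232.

State at t = 0.8031 s:
  obj    pos=(+0.801,-0.250) vel=(+1.922,-0.823) ωy=+33.58

Key-timestep trajectory:
   step    t(s)  obj.x    obj.z    obj.vx   obj.vz 
     77  0.1995   +0.077  +0.062  +0.476  -0.214
    155  0.4016   +0.222  -0.001  +0.962  -0.410
    232  0.6010   +0.462  -0.104  +1.440  -0.614


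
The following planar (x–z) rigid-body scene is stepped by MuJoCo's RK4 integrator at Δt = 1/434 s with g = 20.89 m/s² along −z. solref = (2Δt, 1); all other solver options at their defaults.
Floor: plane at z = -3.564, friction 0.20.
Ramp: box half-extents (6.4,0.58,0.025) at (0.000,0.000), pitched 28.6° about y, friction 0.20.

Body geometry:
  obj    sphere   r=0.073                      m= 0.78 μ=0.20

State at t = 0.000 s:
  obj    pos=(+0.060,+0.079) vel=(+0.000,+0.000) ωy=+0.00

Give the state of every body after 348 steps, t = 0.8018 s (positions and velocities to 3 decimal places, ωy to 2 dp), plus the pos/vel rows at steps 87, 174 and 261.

State at t = 0.8018 s:
  obj    pos=(+2.076,-1.020) vel=(+5.029,-2.742) ωy=+78.44

Key-timestep trajectory:
   step    t(s)  obj.x    obj.z    obj.vx   obj.vz 
     87  0.2005   +0.186  +0.010  +1.257  -0.686
    174  0.4009   +0.564  -0.196  +2.515  -1.371
    261  0.6014   +1.194  -0.539  +3.772  -2.056


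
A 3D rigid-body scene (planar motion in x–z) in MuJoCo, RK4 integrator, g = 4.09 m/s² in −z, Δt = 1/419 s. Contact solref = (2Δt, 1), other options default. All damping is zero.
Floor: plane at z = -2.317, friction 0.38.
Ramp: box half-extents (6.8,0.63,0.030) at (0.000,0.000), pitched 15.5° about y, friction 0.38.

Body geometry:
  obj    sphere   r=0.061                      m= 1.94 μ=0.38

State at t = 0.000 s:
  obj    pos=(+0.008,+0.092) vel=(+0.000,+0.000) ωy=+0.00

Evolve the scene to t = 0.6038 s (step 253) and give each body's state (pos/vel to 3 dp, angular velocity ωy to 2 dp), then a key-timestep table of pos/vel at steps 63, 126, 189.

State at t = 0.6038 s:
  obj    pos=(+0.145,+0.054) vel=(+0.454,-0.126) ωy=+7.73

Key-timestep trajectory:
   step    t(s)  obj.x    obj.z    obj.vx   obj.vz 
     63  0.1504   +0.017  +0.090  +0.113  -0.031
    126  0.3007   +0.042  +0.083  +0.226  -0.063
    189  0.4511   +0.085  +0.071  +0.339  -0.094


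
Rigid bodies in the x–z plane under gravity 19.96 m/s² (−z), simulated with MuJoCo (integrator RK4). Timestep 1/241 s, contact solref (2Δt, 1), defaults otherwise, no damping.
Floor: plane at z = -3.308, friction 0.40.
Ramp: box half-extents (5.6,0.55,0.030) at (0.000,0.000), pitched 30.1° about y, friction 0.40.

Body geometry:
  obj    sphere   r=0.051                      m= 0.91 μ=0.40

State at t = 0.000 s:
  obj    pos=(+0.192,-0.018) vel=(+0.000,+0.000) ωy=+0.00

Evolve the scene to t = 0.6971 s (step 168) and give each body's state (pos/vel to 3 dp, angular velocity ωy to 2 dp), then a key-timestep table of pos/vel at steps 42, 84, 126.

State at t = 0.6971 s:
  obj    pos=(+1.695,-0.889) vel=(+4.312,-2.500) ωy=+97.71

Key-timestep trajectory:
   step    t(s)  obj.x    obj.z    obj.vx   obj.vz 
     42  0.1743   +0.286  -0.072  +1.078  -0.625
     84  0.3485   +0.568  -0.236  +2.156  -1.250
    126  0.5228   +1.038  -0.508  +3.234  -1.875


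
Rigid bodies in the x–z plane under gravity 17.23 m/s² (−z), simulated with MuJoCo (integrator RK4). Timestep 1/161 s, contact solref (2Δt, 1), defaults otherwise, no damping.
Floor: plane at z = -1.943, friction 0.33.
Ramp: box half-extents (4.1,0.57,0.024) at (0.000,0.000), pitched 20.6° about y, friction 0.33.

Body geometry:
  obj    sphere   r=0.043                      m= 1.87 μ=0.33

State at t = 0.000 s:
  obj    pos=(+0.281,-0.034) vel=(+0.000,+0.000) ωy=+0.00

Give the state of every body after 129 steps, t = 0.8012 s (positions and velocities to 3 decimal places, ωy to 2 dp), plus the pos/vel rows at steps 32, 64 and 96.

State at t = 0.8012 s:
  obj    pos=(+1.582,-0.523) vel=(+3.248,-1.221) ωy=+80.67

Key-timestep trajectory:
   step    t(s)  obj.x    obj.z    obj.vx   obj.vz 
     32  0.1988   +0.361  -0.064  +0.806  -0.303
     64  0.3975   +0.601  -0.154  +1.611  -0.606
     96  0.5963   +1.002  -0.305  +2.417  -0.908


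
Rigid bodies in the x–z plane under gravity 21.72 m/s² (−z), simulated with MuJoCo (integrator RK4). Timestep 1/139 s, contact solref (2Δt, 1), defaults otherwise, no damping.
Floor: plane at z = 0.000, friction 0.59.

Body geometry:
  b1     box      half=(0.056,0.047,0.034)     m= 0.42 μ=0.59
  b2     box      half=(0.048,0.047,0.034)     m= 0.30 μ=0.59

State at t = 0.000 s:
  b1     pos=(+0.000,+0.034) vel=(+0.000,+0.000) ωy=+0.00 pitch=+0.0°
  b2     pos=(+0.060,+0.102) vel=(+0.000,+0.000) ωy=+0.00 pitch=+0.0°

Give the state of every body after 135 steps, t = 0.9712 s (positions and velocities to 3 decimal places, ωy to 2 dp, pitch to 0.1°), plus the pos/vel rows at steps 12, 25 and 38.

State at t = 0.9712 s:
  b1     pos=(+0.000,+0.034) vel=(+0.000,+0.000) ωy=+0.00 pitch=+0.0°
  b2     pos=(+0.104,+0.048) vel=(+0.000,+0.000) ωy=+0.00 pitch=+90.0°

Key-timestep trajectory:
   step    t(s)  b1.x    b1.z    b1.vx   b1.vz   b2.x    b2.z    b2.vx   b2.vz 
     12  0.0863   +0.000  +0.034  +0.000  +0.001   +0.066  +0.101  +0.152  -0.040
     25  0.1799   +0.000  +0.034  +0.000  +0.000   +0.093  +0.072  +0.373  -0.936
     38  0.2734   +0.000  +0.034  +0.000  +0.000   +0.104  +0.047  -0.118  -0.013


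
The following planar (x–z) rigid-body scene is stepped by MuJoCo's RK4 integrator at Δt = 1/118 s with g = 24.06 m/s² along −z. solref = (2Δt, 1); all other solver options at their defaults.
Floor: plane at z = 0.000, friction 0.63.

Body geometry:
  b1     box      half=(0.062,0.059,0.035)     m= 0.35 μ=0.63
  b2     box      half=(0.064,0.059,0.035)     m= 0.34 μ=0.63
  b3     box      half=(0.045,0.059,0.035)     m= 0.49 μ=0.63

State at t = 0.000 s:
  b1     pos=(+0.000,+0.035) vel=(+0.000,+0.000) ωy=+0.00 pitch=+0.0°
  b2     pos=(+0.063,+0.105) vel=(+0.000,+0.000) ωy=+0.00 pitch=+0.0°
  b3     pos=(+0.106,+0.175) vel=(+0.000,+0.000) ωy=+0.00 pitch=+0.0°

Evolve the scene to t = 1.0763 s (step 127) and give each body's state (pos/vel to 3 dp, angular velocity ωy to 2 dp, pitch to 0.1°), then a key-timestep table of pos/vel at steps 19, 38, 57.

State at t = 1.0763 s:
  b1     pos=(+0.000,+0.035) vel=(+0.000,+0.000) ωy=+0.00 pitch=+0.0°
  b2     pos=(+0.118,+0.064) vel=(+0.000,+0.000) ωy=+0.00 pitch=+90.0°
  b3     pos=(+0.216,+0.045) vel=(+0.000,+0.000) ωy=+0.00 pitch=+90.0°

Key-timestep trajectory:
   step    t(s)  b1.x    b1.z    b1.vx   b1.vz   b2.x    b2.z    b2.vx   b2.vz   b3.x    b3.z    b3.vx   b3.vz 
     19  0.1610   +0.000  +0.035  +0.000  +0.001   +0.097  +0.077  +0.393  -0.975   +0.189  +0.067  +0.787  -2.068
     38  0.3220   +0.000  +0.035  +0.000  +0.000   +0.135  +0.071  -0.191  -0.047   +0.216  +0.045  -0.002  +0.001
     57  0.4831   +0.000  +0.035  +0.000  +0.000   +0.120  +0.063  +0.167  +0.018   +0.216  +0.045  +0.000  +0.000


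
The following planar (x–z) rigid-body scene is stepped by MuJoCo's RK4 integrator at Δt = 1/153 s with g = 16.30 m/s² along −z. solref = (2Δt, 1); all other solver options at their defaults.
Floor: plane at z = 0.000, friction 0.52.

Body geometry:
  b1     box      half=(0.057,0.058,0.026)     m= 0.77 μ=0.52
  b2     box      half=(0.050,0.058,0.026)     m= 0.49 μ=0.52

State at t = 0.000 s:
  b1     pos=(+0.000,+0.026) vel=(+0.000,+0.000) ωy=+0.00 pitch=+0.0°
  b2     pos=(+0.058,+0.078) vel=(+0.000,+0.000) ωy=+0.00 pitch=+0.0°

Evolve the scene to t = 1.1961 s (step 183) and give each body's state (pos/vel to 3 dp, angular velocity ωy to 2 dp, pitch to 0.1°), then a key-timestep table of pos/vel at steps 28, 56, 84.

State at t = 1.1961 s:
  b1     pos=(+0.000,+0.026) vel=(+0.000,+0.000) ωy=+0.00 pitch=+0.0°
  b2     pos=(+0.184,+0.026) vel=(+0.000,+0.000) ωy=+0.00 pitch=+180.0°

Key-timestep trajectory:
   step    t(s)  b1.x    b1.z    b1.vx   b1.vz   b2.x    b2.z    b2.vx   b2.vz 
     28  0.1830   +0.000  +0.026  +0.000  +0.000   +0.066  +0.076  +0.130  -0.053
     56  0.3660   +0.000  +0.026  +0.000  +0.000   +0.120  +0.055  +0.217  +0.078
     84  0.5490   +0.000  +0.026  +0.000  +0.000   +0.157  +0.050  +0.374  -0.186


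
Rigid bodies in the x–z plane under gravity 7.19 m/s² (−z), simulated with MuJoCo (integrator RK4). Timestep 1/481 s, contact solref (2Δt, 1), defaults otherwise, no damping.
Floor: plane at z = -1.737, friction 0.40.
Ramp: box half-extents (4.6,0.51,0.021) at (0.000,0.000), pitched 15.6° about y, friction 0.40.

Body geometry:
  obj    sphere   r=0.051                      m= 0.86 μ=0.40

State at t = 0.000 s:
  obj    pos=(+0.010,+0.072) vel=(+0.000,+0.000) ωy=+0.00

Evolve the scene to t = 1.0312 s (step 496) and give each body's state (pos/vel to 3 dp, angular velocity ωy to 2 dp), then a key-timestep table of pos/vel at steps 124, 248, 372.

State at t = 1.0312 s:
  obj    pos=(+0.717,-0.126) vel=(+1.372,-0.383) ωy=+27.92

Key-timestep trajectory:
   step    t(s)  obj.x    obj.z    obj.vx   obj.vz 
    124  0.2578   +0.054  +0.060  +0.343  -0.096
    248  0.5156   +0.187  +0.023  +0.686  -0.192
    372  0.7734   +0.408  -0.039  +1.029  -0.287


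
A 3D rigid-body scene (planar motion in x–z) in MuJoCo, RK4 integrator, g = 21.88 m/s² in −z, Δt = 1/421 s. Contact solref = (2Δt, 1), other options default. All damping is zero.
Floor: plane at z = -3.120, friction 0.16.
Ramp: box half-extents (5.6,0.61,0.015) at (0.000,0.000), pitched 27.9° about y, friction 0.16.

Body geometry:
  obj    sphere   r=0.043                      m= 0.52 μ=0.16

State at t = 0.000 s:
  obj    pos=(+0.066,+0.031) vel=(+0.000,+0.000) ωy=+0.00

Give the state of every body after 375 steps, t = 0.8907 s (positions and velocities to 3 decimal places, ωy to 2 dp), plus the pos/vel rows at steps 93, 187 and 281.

State at t = 0.8907 s:
  obj    pos=(+2.630,-1.327) vel=(+5.757,-3.048) ωy=+151.46

Key-timestep trajectory:
   step    t(s)  obj.x    obj.z    obj.vx   obj.vz 
     93  0.2209   +0.224  -0.053  +1.428  -0.756
    187  0.4442   +0.704  -0.307  +2.871  -1.520
    281  0.6675   +1.506  -0.732  +4.314  -2.284


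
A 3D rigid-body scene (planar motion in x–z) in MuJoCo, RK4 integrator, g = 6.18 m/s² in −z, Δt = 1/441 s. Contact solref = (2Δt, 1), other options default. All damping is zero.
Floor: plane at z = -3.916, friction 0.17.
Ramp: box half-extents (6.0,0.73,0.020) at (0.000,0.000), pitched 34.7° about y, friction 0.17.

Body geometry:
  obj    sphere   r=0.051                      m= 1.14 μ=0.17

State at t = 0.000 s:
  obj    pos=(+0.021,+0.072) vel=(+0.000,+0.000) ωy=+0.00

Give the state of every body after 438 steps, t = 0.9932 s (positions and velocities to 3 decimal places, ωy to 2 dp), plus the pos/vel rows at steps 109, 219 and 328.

State at t = 0.9932 s:
  obj    pos=(+1.097,-0.673) vel=(+2.161,-1.515) ωy=+41.92

Key-timestep trajectory:
   step    t(s)  obj.x    obj.z    obj.vx   obj.vz 
    109  0.2472   +0.088  +0.026  +0.541  -0.370
    219  0.4966   +0.290  -0.114  +1.083  -0.751
    328  0.7438   +0.625  -0.346  +1.627  -1.115


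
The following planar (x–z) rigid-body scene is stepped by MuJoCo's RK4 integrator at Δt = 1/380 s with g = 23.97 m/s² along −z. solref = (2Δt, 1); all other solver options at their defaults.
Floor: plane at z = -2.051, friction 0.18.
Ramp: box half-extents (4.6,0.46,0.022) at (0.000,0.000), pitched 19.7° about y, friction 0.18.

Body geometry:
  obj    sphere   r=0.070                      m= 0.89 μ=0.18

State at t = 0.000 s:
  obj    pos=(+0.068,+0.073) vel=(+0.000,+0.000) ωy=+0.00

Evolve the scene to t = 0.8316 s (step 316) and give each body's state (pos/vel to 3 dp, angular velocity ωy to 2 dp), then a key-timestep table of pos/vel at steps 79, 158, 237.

State at t = 0.8316 s:
  obj    pos=(+1.947,-0.599) vel=(+4.519,-1.618) ωy=+68.56

Key-timestep trajectory:
   step    t(s)  obj.x    obj.z    obj.vx   obj.vz 
     79  0.2079   +0.186  +0.031  +1.130  -0.405
    158  0.4158   +0.538  -0.095  +2.259  -0.809
    237  0.6237   +1.125  -0.305  +3.389  -1.213


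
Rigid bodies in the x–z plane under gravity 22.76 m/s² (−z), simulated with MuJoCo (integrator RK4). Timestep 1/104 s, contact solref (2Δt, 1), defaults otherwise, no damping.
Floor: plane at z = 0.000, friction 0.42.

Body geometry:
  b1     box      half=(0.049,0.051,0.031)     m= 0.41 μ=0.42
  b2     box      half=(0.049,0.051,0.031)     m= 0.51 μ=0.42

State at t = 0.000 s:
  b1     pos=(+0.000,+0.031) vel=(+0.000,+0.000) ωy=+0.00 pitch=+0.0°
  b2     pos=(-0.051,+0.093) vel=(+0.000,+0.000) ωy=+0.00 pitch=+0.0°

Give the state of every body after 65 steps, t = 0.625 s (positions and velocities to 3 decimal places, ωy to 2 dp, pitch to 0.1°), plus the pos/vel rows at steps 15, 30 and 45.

State at t = 0.625 s:
  b1     pos=(+0.000,+0.031) vel=(+0.000,+0.000) ωy=+0.00 pitch=+0.0°
  b2     pos=(-0.099,+0.049) vel=(+0.000,+0.000) ωy=+0.00 pitch=-90.0°

Key-timestep trajectory:
   step    t(s)  b1.x    b1.z    b1.vx   b1.vz   b2.x    b2.z    b2.vx   b2.vz 
     15  0.1442   +0.000  +0.031  +0.001  +0.001   -0.063  +0.089  -0.234  -0.121
     30  0.2885   +0.000  +0.031  +0.000  +0.000   -0.111  +0.053  -0.067  +0.089
     45  0.4327   +0.000  +0.031  +0.000  +0.000   -0.097  +0.049  -0.195  -0.059


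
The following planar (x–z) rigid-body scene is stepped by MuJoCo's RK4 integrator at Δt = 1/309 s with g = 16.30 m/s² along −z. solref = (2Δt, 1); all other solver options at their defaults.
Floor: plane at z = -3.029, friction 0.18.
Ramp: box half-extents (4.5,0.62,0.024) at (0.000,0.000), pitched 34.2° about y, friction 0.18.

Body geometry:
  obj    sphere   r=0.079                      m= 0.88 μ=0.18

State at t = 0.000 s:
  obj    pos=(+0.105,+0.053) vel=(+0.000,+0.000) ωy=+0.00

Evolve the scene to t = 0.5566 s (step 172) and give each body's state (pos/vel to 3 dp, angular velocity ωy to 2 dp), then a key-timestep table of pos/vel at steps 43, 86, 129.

State at t = 0.5566 s:
  obj    pos=(+0.968,-0.534) vel=(+3.096,-2.121) ωy=+42.63

Key-timestep trajectory:
   step    t(s)  obj.x    obj.z    obj.vx   obj.vz 
     43  0.1392   +0.159  +0.016  +0.781  -0.515
     86  0.2783   +0.321  -0.094  +1.545  -1.068
    129  0.4175   +0.591  -0.277  +2.330  -1.572


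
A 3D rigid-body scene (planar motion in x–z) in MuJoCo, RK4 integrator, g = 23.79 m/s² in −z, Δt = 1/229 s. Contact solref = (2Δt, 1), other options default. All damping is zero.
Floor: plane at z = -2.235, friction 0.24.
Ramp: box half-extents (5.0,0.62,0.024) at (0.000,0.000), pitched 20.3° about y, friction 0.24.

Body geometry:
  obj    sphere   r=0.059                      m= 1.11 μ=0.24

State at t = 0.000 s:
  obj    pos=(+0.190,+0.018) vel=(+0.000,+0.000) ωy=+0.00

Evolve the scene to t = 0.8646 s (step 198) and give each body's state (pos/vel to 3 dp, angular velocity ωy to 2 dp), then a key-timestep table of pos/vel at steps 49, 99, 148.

State at t = 0.8646 s:
  obj    pos=(+2.257,-0.746) vel=(+4.781,-1.769) ωy=+86.38

Key-timestep trajectory:
   step    t(s)  obj.x    obj.z    obj.vx   obj.vz 
     49  0.2140   +0.317  -0.029  +1.183  -0.438
     99  0.4323   +0.707  -0.173  +2.391  -0.884
    148  0.6463   +1.345  -0.409  +3.574  -1.322


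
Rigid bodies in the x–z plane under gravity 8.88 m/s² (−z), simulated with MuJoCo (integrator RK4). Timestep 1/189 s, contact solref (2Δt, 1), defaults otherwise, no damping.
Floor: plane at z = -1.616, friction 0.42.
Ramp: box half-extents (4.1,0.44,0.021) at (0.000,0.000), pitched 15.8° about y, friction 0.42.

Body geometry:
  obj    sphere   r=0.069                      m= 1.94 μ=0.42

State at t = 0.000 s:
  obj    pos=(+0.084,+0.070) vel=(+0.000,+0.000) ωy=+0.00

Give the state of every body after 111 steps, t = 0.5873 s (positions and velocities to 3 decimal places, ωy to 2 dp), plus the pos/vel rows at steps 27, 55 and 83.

State at t = 0.5873 s:
  obj    pos=(+0.371,-0.011) vel=(+0.976,-0.276) ωy=+14.70

Key-timestep trajectory:
   step    t(s)  obj.x    obj.z    obj.vx   obj.vz 
     27  0.1429   +0.101  +0.065  +0.237  -0.067
     55  0.2910   +0.154  +0.050  +0.484  -0.137
     83  0.4392   +0.244  +0.024  +0.730  -0.207


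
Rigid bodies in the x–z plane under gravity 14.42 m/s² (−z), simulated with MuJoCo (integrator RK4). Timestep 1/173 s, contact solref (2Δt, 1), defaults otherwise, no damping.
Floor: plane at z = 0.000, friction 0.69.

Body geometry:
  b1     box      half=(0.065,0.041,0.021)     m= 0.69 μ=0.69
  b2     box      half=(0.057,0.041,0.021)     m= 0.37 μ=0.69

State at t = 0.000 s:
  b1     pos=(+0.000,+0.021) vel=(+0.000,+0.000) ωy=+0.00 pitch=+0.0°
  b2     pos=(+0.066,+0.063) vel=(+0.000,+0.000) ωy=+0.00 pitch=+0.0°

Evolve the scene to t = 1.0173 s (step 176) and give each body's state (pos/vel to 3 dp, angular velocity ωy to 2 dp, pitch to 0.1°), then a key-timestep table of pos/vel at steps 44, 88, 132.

State at t = 1.0173 s:
  b1     pos=(+0.000,+0.021) vel=(+0.000,+0.000) ωy=+0.00 pitch=+0.0°
  b2     pos=(+0.081,+0.056) vel=(+0.000,-0.001) ωy=-0.02 pitch=+46.3°

Key-timestep trajectory:
   step    t(s)  b1.x    b1.z    b1.vx   b1.vz   b2.x    b2.z    b2.vx   b2.vz 
     44  0.2543   +0.000  +0.021  +0.000  +0.000   +0.080  +0.057  +0.164  -0.143
     88  0.5087   +0.000  +0.021  +0.000  +0.000   +0.081  +0.056  +0.004  +0.002
    132  0.7630   +0.000  +0.021  +0.000  +0.000   +0.081  +0.056  +0.000  -0.001


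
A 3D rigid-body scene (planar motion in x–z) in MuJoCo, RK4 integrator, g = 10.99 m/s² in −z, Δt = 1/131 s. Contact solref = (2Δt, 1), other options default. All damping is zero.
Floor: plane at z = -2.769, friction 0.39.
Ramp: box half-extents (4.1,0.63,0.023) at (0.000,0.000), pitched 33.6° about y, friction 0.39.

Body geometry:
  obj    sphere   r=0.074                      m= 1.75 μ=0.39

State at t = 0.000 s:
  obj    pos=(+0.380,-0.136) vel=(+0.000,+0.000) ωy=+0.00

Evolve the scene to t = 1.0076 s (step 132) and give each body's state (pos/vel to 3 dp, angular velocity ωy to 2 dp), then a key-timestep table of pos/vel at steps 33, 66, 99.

State at t = 1.0076 s:
  obj    pos=(+2.217,-1.357) vel=(+3.646,-2.422) ωy=+59.14

Key-timestep trajectory:
   step    t(s)  obj.x    obj.z    obj.vx   obj.vz 
     33  0.2519   +0.495  -0.212  +0.912  -0.606
     66  0.5038   +0.839  -0.441  +1.823  -1.211
     99  0.7557   +1.413  -0.823  +2.735  -1.817


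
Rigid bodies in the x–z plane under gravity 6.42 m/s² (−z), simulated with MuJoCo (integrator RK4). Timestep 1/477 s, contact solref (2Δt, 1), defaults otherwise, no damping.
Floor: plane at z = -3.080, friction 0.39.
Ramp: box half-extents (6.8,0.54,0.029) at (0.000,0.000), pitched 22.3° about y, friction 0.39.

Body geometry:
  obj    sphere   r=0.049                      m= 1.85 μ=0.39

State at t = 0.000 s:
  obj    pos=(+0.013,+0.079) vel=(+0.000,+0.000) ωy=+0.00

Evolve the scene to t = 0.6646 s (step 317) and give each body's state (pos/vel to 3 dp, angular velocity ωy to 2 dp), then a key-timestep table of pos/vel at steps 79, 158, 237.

State at t = 0.6646 s:
  obj    pos=(+0.369,-0.067) vel=(+1.070,-0.439) ωy=+23.60

Key-timestep trajectory:
   step    t(s)  obj.x    obj.z    obj.vx   obj.vz 
     79  0.1656   +0.035  +0.070  +0.267  -0.109
    158  0.3312   +0.101  +0.043  +0.533  -0.219
    237  0.4969   +0.212  -0.003  +0.800  -0.328
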